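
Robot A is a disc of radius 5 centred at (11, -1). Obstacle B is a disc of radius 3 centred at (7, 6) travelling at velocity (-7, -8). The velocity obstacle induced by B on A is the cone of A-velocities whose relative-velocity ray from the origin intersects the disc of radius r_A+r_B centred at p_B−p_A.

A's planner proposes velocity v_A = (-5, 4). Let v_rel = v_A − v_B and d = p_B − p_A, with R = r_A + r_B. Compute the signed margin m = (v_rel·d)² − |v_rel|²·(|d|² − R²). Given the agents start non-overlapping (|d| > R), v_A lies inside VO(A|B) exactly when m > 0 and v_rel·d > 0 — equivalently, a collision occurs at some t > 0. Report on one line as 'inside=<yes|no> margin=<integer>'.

d = (-4, 7),  |d|² = 65;  R = 5+3 = 8,  c = 65−8² = 1
v_rel = (2, 12),  |v_rel|² = 148;  v_rel·d = (2)·(-4) + (12)·(7) = 76
148·t² − 152·t + 1 = 0  ⇒  m = 76² − 148·1 = 5628
m = 5628 > 0,  v_rel·d = 76 > 0  ⇒  inside

inside=yes margin=5628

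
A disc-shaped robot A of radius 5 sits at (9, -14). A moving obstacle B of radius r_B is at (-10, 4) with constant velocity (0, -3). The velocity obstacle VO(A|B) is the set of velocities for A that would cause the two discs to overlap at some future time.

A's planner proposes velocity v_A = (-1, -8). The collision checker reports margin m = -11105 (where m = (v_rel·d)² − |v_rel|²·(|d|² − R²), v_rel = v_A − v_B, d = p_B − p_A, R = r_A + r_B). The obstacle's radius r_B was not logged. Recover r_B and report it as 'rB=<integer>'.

m = -11105
d = (-19, 18);  v_rel = (-1, -5),  |v_rel|² = 26
v_rel×d = (-1)·(18) − (-5)·(-19) = -113
since m = R²·26 − (-113)²:  R² = (12769 + -11105) / 26 = 64
R = √64 = 8  ⇒  r_B = 8 − 5 = 3

rB=3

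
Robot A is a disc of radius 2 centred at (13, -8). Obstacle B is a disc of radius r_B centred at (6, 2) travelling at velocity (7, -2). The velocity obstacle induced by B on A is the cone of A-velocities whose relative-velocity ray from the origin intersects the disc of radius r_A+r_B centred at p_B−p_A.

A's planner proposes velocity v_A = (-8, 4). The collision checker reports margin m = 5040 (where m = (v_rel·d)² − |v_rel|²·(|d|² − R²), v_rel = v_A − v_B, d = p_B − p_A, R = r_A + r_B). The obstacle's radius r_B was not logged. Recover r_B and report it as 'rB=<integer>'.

m = 5040
d = (-7, 10);  v_rel = (-15, 6),  |v_rel|² = 261
v_rel×d = (-15)·(10) − (6)·(-7) = -108
since m = R²·261 − (-108)²:  R² = (11664 + 5040) / 261 = 64
R = √64 = 8  ⇒  r_B = 8 − 2 = 6

rB=6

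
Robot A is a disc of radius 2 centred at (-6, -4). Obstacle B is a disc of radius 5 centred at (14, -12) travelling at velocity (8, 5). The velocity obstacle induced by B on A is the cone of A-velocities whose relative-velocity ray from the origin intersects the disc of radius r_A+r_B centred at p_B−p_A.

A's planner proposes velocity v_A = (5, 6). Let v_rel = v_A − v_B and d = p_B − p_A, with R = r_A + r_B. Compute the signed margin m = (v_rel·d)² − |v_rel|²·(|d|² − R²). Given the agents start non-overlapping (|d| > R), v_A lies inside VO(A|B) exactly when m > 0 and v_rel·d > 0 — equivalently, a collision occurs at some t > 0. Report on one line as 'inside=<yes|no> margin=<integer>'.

d = (20, -8),  |d|² = 464;  R = 2+5 = 7,  c = 464−7² = 415
v_rel = (-3, 1),  |v_rel|² = 10;  v_rel·d = (-3)·(20) + (1)·(-8) = -68
10·t² + 136·t + 415 = 0  ⇒  m = (-68)² − 10·415 = 474
m = 474 > 0,  v_rel·d = -68 < 0  ⇒  outside

inside=no margin=474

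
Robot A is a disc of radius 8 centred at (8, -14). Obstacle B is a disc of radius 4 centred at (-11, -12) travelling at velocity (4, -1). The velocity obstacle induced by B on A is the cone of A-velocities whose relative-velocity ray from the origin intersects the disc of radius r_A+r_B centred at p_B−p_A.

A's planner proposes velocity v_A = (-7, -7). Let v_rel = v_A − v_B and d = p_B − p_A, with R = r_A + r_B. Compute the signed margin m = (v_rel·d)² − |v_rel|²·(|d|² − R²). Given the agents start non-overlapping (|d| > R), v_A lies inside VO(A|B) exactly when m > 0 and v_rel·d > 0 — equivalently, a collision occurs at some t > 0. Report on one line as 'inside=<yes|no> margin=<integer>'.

d = (-19, 2),  |d|² = 365;  R = 8+4 = 12,  c = 365−12² = 221
v_rel = (-11, -6),  |v_rel|² = 157;  v_rel·d = (-11)·(-19) + (-6)·(2) = 197
157·t² − 394·t + 221 = 0  ⇒  m = 197² − 157·221 = 4112
m = 4112 > 0,  v_rel·d = 197 > 0  ⇒  inside

inside=yes margin=4112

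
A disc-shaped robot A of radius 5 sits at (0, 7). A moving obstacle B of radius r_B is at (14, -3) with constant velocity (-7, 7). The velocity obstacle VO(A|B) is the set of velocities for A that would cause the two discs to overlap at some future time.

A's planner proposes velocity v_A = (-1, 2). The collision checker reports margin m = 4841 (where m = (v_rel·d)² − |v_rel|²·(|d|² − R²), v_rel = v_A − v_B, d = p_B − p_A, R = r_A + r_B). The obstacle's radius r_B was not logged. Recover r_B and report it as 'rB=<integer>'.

m = 4841
d = (14, -10);  v_rel = (6, -5),  |v_rel|² = 61
v_rel×d = (6)·(-10) − (-5)·(14) = 10
since m = R²·61 − 10²:  R² = (100 + 4841) / 61 = 81
R = √81 = 9  ⇒  r_B = 9 − 5 = 4

rB=4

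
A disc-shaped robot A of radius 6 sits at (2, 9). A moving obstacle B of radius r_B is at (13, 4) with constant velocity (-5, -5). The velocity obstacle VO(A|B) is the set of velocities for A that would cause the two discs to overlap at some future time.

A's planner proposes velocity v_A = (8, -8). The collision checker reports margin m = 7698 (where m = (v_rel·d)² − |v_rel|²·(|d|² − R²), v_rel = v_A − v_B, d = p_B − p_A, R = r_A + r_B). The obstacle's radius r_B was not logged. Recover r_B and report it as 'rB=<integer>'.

m = 7698
d = (11, -5);  v_rel = (13, -3),  |v_rel|² = 178
v_rel×d = (13)·(-5) − (-3)·(11) = -32
since m = R²·178 − (-32)²:  R² = (1024 + 7698) / 178 = 49
R = √49 = 7  ⇒  r_B = 7 − 6 = 1

rB=1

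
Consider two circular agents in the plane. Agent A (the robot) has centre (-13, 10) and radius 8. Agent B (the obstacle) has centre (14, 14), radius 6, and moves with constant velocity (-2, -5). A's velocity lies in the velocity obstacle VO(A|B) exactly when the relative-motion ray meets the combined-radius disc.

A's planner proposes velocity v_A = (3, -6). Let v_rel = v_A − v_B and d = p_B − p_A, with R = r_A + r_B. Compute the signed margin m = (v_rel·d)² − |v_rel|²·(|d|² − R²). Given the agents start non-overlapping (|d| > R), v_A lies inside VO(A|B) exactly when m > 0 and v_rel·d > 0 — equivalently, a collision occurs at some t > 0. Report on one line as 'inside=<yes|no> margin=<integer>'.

d = (27, 4),  |d|² = 745;  R = 8+6 = 14,  c = 745−14² = 549
v_rel = (5, -1),  |v_rel|² = 26;  v_rel·d = (5)·(27) + (-1)·(4) = 131
26·t² − 262·t + 549 = 0  ⇒  m = 131² − 26·549 = 2887
m = 2887 > 0,  v_rel·d = 131 > 0  ⇒  inside

inside=yes margin=2887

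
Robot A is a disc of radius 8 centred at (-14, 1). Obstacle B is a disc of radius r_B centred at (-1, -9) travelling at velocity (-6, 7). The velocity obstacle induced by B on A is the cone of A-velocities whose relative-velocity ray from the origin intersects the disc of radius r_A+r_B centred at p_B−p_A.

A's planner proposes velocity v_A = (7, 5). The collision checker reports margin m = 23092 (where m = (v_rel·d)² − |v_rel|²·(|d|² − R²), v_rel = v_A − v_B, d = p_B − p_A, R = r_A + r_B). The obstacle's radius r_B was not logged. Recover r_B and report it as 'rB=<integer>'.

m = 23092
d = (13, -10);  v_rel = (13, -2),  |v_rel|² = 173
v_rel×d = (13)·(-10) − (-2)·(13) = -104
since m = R²·173 − (-104)²:  R² = (10816 + 23092) / 173 = 196
R = √196 = 14  ⇒  r_B = 14 − 8 = 6

rB=6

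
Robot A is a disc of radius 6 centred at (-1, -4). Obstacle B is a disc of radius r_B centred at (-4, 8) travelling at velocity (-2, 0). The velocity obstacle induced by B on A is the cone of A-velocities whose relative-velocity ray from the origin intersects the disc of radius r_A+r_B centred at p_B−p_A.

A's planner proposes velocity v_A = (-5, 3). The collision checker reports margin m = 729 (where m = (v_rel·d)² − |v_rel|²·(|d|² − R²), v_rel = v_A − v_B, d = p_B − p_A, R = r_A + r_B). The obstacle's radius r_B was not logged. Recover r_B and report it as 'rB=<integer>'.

m = 729
d = (-3, 12);  v_rel = (-3, 3),  |v_rel|² = 18
v_rel×d = (-3)·(12) − (3)·(-3) = -27
since m = R²·18 − (-27)²:  R² = (729 + 729) / 18 = 81
R = √81 = 9  ⇒  r_B = 9 − 6 = 3

rB=3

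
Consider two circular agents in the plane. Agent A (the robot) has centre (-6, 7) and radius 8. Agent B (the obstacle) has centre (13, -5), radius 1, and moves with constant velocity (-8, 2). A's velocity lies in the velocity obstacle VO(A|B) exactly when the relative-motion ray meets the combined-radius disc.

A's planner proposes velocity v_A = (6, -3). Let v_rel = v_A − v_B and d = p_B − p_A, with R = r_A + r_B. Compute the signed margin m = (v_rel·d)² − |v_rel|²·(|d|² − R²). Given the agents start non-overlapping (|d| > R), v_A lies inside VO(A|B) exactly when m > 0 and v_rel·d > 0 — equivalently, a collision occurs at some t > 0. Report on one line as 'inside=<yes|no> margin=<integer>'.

d = (19, -12),  |d|² = 505;  R = 8+1 = 9,  c = 505−9² = 424
v_rel = (14, -5),  |v_rel|² = 221;  v_rel·d = (14)·(19) + (-5)·(-12) = 326
221·t² − 652·t + 424 = 0  ⇒  m = 326² − 221·424 = 12572
m = 12572 > 0,  v_rel·d = 326 > 0  ⇒  inside

inside=yes margin=12572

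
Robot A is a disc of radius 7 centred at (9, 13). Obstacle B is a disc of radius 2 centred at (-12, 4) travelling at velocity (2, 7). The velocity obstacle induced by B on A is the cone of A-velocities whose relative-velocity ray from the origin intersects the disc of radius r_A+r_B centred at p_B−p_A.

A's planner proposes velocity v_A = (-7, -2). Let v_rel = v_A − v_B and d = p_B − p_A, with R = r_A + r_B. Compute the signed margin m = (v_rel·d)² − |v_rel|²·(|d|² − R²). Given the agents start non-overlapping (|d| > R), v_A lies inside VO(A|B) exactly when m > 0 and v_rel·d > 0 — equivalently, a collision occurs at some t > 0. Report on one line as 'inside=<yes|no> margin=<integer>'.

d = (-21, -9),  |d|² = 522;  R = 7+2 = 9,  c = 522−9² = 441
v_rel = (-9, -9),  |v_rel|² = 162;  v_rel·d = (-9)·(-21) + (-9)·(-9) = 270
162·t² − 540·t + 441 = 0  ⇒  m = 270² − 162·441 = 1458
m = 1458 > 0,  v_rel·d = 270 > 0  ⇒  inside

inside=yes margin=1458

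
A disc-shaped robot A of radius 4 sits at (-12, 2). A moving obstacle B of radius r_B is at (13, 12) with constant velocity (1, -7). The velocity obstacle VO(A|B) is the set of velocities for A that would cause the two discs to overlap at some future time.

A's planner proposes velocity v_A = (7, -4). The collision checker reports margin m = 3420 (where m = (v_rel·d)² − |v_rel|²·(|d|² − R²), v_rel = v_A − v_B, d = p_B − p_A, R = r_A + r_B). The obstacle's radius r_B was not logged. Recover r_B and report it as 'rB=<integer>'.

m = 3420
d = (25, 10);  v_rel = (6, 3),  |v_rel|² = 45
v_rel×d = (6)·(10) − (3)·(25) = -15
since m = R²·45 − (-15)²:  R² = (225 + 3420) / 45 = 81
R = √81 = 9  ⇒  r_B = 9 − 4 = 5

rB=5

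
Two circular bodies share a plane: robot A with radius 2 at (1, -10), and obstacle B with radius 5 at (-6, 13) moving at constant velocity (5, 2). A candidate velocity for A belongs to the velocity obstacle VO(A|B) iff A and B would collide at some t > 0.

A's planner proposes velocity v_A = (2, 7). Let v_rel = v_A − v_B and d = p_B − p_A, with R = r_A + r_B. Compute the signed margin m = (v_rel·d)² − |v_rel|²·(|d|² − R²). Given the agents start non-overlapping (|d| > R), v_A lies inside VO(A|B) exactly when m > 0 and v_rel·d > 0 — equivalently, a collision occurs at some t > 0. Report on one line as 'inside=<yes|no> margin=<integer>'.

d = (-7, 23),  |d|² = 578;  R = 2+5 = 7,  c = 578−7² = 529
v_rel = (-3, 5),  |v_rel|² = 34;  v_rel·d = (-3)·(-7) + (5)·(23) = 136
34·t² − 272·t + 529 = 0  ⇒  m = 136² − 34·529 = 510
m = 510 > 0,  v_rel·d = 136 > 0  ⇒  inside

inside=yes margin=510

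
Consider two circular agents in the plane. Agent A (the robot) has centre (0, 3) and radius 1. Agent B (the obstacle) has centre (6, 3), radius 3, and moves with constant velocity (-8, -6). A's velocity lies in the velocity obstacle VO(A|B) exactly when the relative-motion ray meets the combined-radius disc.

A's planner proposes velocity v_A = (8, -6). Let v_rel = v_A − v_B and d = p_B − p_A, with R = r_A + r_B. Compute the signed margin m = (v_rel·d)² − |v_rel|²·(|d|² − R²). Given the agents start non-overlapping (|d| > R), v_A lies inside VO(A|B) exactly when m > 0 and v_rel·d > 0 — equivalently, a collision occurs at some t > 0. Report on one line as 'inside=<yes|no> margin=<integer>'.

d = (6, 0),  |d|² = 36;  R = 1+3 = 4,  c = 36−4² = 20
v_rel = (16, 0),  |v_rel|² = 256;  v_rel·d = (16)·(6) + (0)·(0) = 96
256·t² − 192·t + 20 = 0  ⇒  m = 96² − 256·20 = 4096
m = 4096 > 0,  v_rel·d = 96 > 0  ⇒  inside

inside=yes margin=4096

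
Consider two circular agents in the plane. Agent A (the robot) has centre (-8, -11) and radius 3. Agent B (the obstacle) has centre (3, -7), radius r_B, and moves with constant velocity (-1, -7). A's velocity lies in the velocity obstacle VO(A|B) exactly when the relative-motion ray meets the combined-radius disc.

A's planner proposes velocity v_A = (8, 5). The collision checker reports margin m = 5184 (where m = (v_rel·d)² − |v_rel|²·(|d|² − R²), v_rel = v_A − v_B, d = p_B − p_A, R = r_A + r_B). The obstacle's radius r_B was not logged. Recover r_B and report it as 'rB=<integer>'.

m = 5184
d = (11, 4);  v_rel = (9, 12),  |v_rel|² = 225
v_rel×d = (9)·(4) − (12)·(11) = -96
since m = R²·225 − (-96)²:  R² = (9216 + 5184) / 225 = 64
R = √64 = 8  ⇒  r_B = 8 − 3 = 5

rB=5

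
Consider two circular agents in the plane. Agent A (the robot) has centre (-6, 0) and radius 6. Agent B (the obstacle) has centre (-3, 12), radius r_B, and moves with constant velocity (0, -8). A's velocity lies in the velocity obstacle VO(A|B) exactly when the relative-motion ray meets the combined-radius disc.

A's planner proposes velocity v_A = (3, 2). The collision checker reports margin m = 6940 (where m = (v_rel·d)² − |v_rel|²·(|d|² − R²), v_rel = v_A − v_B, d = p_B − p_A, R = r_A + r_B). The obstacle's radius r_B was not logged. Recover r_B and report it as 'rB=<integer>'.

m = 6940
d = (3, 12);  v_rel = (3, 10),  |v_rel|² = 109
v_rel×d = (3)·(12) − (10)·(3) = 6
since m = R²·109 − 6²:  R² = (36 + 6940) / 109 = 64
R = √64 = 8  ⇒  r_B = 8 − 6 = 2

rB=2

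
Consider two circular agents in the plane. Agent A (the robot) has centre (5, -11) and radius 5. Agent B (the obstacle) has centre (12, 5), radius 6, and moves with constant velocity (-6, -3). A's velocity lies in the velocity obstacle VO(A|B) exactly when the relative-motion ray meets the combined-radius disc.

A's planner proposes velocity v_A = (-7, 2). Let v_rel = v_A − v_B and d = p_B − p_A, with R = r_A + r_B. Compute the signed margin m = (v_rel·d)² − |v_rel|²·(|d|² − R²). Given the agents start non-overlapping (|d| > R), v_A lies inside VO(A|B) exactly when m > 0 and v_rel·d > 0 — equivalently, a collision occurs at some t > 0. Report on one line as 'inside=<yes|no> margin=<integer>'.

d = (7, 16),  |d|² = 305;  R = 5+6 = 11,  c = 305−11² = 184
v_rel = (-1, 5),  |v_rel|² = 26;  v_rel·d = (-1)·(7) + (5)·(16) = 73
26·t² − 146·t + 184 = 0  ⇒  m = 73² − 26·184 = 545
m = 545 > 0,  v_rel·d = 73 > 0  ⇒  inside

inside=yes margin=545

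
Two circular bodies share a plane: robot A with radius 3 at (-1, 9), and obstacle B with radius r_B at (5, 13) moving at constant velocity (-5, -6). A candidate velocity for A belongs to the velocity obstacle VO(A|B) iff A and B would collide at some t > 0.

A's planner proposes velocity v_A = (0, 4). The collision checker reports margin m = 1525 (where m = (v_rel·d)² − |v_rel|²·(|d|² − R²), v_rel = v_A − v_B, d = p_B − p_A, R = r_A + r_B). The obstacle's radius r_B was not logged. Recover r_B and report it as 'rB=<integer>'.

m = 1525
d = (6, 4);  v_rel = (5, 10),  |v_rel|² = 125
v_rel×d = (5)·(4) − (10)·(6) = -40
since m = R²·125 − (-40)²:  R² = (1600 + 1525) / 125 = 25
R = √25 = 5  ⇒  r_B = 5 − 3 = 2

rB=2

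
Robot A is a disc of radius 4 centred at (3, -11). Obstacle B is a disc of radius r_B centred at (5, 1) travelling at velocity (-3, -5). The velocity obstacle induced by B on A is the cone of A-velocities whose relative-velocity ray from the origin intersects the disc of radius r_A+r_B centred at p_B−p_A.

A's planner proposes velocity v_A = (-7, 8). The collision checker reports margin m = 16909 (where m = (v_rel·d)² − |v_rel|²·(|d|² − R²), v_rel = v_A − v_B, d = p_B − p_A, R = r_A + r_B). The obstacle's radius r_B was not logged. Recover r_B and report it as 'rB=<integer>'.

m = 16909
d = (2, 12);  v_rel = (-4, 13),  |v_rel|² = 185
v_rel×d = (-4)·(12) − (13)·(2) = -74
since m = R²·185 − (-74)²:  R² = (5476 + 16909) / 185 = 121
R = √121 = 11  ⇒  r_B = 11 − 4 = 7

rB=7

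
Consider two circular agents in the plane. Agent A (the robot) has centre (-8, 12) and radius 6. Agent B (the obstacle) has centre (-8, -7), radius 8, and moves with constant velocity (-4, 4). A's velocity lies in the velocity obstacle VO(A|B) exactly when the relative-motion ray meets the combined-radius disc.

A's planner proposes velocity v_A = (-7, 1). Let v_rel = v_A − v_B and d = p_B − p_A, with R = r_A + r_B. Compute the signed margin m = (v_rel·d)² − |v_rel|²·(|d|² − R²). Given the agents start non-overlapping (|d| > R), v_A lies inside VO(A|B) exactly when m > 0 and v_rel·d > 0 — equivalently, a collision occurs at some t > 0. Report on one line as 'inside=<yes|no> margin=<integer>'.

d = (0, -19),  |d|² = 361;  R = 6+8 = 14,  c = 361−14² = 165
v_rel = (-3, -3),  |v_rel|² = 18;  v_rel·d = (-3)·(0) + (-3)·(-19) = 57
18·t² − 114·t + 165 = 0  ⇒  m = 57² − 18·165 = 279
m = 279 > 0,  v_rel·d = 57 > 0  ⇒  inside

inside=yes margin=279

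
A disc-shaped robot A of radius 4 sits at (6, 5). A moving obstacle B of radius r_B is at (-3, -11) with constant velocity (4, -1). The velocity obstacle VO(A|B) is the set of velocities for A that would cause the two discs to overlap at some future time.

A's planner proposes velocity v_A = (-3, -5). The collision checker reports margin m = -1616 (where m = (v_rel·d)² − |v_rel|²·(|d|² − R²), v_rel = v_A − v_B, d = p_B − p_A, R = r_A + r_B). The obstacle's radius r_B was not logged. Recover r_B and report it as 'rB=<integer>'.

m = -1616
d = (-9, -16);  v_rel = (-7, -4),  |v_rel|² = 65
v_rel×d = (-7)·(-16) − (-4)·(-9) = 76
since m = R²·65 − 76²:  R² = (5776 + -1616) / 65 = 64
R = √64 = 8  ⇒  r_B = 8 − 4 = 4

rB=4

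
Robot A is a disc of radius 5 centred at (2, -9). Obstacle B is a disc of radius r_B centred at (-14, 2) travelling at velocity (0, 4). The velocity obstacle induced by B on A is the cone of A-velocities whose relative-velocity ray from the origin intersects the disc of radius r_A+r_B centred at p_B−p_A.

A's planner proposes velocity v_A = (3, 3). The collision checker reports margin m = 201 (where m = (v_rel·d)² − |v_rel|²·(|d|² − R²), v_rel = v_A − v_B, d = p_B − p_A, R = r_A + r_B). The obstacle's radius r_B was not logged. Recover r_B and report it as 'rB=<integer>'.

m = 201
d = (-16, 11);  v_rel = (3, -1),  |v_rel|² = 10
v_rel×d = (3)·(11) − (-1)·(-16) = 17
since m = R²·10 − 17²:  R² = (289 + 201) / 10 = 49
R = √49 = 7  ⇒  r_B = 7 − 5 = 2

rB=2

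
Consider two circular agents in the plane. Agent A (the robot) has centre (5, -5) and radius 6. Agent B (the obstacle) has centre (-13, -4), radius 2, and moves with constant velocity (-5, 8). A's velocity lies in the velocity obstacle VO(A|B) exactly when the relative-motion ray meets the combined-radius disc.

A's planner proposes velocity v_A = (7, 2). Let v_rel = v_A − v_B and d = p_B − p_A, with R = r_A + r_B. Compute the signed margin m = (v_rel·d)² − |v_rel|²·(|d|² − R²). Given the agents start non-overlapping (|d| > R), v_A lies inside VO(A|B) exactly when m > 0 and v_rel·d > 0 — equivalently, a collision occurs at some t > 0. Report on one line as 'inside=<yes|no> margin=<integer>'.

d = (-18, 1),  |d|² = 325;  R = 6+2 = 8,  c = 325−8² = 261
v_rel = (12, -6),  |v_rel|² = 180;  v_rel·d = (12)·(-18) + (-6)·(1) = -222
180·t² + 444·t + 261 = 0  ⇒  m = (-222)² − 180·261 = 2304
m = 2304 > 0,  v_rel·d = -222 < 0  ⇒  outside

inside=no margin=2304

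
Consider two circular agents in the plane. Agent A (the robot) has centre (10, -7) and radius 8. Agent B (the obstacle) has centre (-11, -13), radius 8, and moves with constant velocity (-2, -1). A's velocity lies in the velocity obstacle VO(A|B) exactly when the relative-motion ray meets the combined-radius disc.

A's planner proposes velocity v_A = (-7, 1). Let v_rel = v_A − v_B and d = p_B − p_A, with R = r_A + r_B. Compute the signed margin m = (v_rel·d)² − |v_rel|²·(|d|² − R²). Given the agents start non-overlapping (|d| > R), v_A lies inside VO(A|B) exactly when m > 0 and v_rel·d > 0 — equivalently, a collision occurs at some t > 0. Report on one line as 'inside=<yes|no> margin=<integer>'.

d = (-21, -6),  |d|² = 477;  R = 8+8 = 16,  c = 477−16² = 221
v_rel = (-5, 2),  |v_rel|² = 29;  v_rel·d = (-5)·(-21) + (2)·(-6) = 93
29·t² − 186·t + 221 = 0  ⇒  m = 93² − 29·221 = 2240
m = 2240 > 0,  v_rel·d = 93 > 0  ⇒  inside

inside=yes margin=2240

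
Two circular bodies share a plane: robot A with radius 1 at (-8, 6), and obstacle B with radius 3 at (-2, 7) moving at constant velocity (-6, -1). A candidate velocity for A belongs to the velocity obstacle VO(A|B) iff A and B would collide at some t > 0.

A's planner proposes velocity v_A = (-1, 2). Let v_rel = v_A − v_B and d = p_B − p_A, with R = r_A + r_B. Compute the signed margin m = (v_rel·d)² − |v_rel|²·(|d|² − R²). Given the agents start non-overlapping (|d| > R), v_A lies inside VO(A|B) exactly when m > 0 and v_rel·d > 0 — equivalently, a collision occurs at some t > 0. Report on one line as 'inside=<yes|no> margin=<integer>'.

d = (6, 1),  |d|² = 37;  R = 1+3 = 4,  c = 37−4² = 21
v_rel = (5, 3),  |v_rel|² = 34;  v_rel·d = (5)·(6) + (3)·(1) = 33
34·t² − 66·t + 21 = 0  ⇒  m = 33² − 34·21 = 375
m = 375 > 0,  v_rel·d = 33 > 0  ⇒  inside

inside=yes margin=375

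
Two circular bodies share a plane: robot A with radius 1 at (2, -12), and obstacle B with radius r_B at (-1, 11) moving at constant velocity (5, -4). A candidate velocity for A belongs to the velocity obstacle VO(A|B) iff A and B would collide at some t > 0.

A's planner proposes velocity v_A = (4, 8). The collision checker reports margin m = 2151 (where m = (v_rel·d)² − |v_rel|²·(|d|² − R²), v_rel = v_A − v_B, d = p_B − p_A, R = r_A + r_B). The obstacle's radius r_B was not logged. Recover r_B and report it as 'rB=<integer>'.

m = 2151
d = (-3, 23);  v_rel = (-1, 12),  |v_rel|² = 145
v_rel×d = (-1)·(23) − (12)·(-3) = 13
since m = R²·145 − 13²:  R² = (169 + 2151) / 145 = 16
R = √16 = 4  ⇒  r_B = 4 − 1 = 3

rB=3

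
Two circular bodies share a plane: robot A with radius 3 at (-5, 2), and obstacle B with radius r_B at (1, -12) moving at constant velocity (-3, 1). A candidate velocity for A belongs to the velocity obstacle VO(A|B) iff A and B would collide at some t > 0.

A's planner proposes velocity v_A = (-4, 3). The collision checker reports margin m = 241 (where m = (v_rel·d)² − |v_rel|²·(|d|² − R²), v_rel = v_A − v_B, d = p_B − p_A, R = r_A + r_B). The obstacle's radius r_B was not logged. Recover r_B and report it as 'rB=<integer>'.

m = 241
d = (6, -14);  v_rel = (-1, 2),  |v_rel|² = 5
v_rel×d = (-1)·(-14) − (2)·(6) = 2
since m = R²·5 − 2²:  R² = (4 + 241) / 5 = 49
R = √49 = 7  ⇒  r_B = 7 − 3 = 4

rB=4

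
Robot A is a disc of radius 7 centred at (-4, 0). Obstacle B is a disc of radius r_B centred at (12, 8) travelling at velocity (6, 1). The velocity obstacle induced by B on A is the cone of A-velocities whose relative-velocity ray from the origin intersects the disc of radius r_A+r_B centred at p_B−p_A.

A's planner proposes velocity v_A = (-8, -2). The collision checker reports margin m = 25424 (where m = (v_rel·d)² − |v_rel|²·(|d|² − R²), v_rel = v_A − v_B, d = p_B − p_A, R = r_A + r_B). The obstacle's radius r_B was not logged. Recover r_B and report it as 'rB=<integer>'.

m = 25424
d = (16, 8);  v_rel = (-14, -3),  |v_rel|² = 205
v_rel×d = (-14)·(8) − (-3)·(16) = -64
since m = R²·205 − (-64)²:  R² = (4096 + 25424) / 205 = 144
R = √144 = 12  ⇒  r_B = 12 − 7 = 5

rB=5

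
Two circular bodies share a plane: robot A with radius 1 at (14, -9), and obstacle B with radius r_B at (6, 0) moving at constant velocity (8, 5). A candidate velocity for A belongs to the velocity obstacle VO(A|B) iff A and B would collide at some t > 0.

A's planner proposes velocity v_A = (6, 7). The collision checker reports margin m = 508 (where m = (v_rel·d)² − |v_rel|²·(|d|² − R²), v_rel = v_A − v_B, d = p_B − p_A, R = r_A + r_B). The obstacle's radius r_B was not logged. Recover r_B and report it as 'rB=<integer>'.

m = 508
d = (-8, 9);  v_rel = (-2, 2),  |v_rel|² = 8
v_rel×d = (-2)·(9) − (2)·(-8) = -2
since m = R²·8 − (-2)²:  R² = (4 + 508) / 8 = 64
R = √64 = 8  ⇒  r_B = 8 − 1 = 7

rB=7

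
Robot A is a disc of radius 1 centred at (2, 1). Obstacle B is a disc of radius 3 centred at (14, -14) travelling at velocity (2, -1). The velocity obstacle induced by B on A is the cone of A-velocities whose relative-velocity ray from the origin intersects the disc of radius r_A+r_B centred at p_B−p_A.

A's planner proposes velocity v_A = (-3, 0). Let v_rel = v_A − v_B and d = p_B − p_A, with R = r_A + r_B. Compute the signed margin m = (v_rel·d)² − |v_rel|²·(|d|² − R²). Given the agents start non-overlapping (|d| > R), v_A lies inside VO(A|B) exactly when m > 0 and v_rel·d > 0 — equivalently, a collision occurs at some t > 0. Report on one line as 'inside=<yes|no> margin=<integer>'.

d = (12, -15),  |d|² = 369;  R = 1+3 = 4,  c = 369−4² = 353
v_rel = (-5, 1),  |v_rel|² = 26;  v_rel·d = (-5)·(12) + (1)·(-15) = -75
26·t² + 150·t + 353 = 0  ⇒  m = (-75)² − 26·353 = -3553
m = -3553 < 0,  v_rel·d = -75 < 0  ⇒  outside

inside=no margin=-3553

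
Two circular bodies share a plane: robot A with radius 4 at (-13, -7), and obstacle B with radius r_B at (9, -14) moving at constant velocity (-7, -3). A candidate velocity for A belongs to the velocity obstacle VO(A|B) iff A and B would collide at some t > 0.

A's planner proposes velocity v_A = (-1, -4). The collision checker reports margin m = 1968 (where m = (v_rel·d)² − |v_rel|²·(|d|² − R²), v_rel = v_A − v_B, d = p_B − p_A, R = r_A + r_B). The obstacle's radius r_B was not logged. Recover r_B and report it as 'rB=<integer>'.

m = 1968
d = (22, -7);  v_rel = (6, -1),  |v_rel|² = 37
v_rel×d = (6)·(-7) − (-1)·(22) = -20
since m = R²·37 − (-20)²:  R² = (400 + 1968) / 37 = 64
R = √64 = 8  ⇒  r_B = 8 − 4 = 4

rB=4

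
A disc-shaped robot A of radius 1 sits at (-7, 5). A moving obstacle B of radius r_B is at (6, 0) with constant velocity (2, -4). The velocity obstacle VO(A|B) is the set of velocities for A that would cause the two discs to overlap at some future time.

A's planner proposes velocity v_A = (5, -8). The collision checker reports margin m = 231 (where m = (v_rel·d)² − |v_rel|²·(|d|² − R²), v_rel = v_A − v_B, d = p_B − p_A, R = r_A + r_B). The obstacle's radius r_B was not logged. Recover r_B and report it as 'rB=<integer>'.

m = 231
d = (13, -5);  v_rel = (3, -4),  |v_rel|² = 25
v_rel×d = (3)·(-5) − (-4)·(13) = 37
since m = R²·25 − 37²:  R² = (1369 + 231) / 25 = 64
R = √64 = 8  ⇒  r_B = 8 − 1 = 7

rB=7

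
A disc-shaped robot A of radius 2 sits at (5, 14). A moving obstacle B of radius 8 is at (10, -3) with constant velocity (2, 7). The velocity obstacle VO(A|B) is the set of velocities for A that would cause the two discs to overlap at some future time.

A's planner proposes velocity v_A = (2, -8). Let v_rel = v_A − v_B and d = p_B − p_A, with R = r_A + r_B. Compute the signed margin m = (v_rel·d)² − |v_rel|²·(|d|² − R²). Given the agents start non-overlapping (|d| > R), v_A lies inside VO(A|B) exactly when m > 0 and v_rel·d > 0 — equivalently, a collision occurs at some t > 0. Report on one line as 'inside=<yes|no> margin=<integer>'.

d = (5, -17),  |d|² = 314;  R = 2+8 = 10,  c = 314−10² = 214
v_rel = (0, -15),  |v_rel|² = 225;  v_rel·d = (0)·(5) + (-15)·(-17) = 255
225·t² − 510·t + 214 = 0  ⇒  m = 255² − 225·214 = 16875
m = 16875 > 0,  v_rel·d = 255 > 0  ⇒  inside

inside=yes margin=16875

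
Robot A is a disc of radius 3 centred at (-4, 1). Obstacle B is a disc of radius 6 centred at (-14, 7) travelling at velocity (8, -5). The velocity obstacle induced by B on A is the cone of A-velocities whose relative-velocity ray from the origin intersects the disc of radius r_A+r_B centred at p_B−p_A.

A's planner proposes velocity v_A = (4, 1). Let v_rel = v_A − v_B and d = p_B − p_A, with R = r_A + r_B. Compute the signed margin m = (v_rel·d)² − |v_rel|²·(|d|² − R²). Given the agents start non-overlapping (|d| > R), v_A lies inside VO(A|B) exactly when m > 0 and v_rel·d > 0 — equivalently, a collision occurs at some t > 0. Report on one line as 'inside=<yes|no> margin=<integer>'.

d = (-10, 6),  |d|² = 136;  R = 3+6 = 9,  c = 136−9² = 55
v_rel = (-4, 6),  |v_rel|² = 52;  v_rel·d = (-4)·(-10) + (6)·(6) = 76
52·t² − 152·t + 55 = 0  ⇒  m = 76² − 52·55 = 2916
m = 2916 > 0,  v_rel·d = 76 > 0  ⇒  inside

inside=yes margin=2916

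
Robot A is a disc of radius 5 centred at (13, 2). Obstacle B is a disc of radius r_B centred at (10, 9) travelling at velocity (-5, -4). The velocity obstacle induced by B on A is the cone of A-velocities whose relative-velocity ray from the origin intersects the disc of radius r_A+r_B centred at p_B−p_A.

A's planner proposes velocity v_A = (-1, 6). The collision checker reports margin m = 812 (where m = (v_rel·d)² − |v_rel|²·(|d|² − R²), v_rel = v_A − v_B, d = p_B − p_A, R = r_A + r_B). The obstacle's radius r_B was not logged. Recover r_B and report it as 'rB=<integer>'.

m = 812
d = (-3, 7);  v_rel = (4, 10),  |v_rel|² = 116
v_rel×d = (4)·(7) − (10)·(-3) = 58
since m = R²·116 − 58²:  R² = (3364 + 812) / 116 = 36
R = √36 = 6  ⇒  r_B = 6 − 5 = 1

rB=1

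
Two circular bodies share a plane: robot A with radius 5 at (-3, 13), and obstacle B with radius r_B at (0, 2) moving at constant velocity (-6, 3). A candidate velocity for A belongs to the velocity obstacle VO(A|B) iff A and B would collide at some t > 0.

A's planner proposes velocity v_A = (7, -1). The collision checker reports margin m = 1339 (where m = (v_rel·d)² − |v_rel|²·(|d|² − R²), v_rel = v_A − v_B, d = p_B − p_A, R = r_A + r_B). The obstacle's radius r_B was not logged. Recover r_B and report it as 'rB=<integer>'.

m = 1339
d = (3, -11);  v_rel = (13, -4),  |v_rel|² = 185
v_rel×d = (13)·(-11) − (-4)·(3) = -131
since m = R²·185 − (-131)²:  R² = (17161 + 1339) / 185 = 100
R = √100 = 10  ⇒  r_B = 10 − 5 = 5

rB=5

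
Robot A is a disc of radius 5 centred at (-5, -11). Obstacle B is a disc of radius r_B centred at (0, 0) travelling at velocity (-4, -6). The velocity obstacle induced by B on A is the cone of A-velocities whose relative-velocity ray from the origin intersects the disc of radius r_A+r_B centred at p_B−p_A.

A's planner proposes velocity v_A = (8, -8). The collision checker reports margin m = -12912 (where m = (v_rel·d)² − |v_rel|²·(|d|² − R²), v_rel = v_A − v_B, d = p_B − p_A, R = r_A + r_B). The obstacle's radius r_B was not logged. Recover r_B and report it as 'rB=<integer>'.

m = -12912
d = (5, 11);  v_rel = (12, -2),  |v_rel|² = 148
v_rel×d = (12)·(11) − (-2)·(5) = 142
since m = R²·148 − 142²:  R² = (20164 + -12912) / 148 = 49
R = √49 = 7  ⇒  r_B = 7 − 5 = 2

rB=2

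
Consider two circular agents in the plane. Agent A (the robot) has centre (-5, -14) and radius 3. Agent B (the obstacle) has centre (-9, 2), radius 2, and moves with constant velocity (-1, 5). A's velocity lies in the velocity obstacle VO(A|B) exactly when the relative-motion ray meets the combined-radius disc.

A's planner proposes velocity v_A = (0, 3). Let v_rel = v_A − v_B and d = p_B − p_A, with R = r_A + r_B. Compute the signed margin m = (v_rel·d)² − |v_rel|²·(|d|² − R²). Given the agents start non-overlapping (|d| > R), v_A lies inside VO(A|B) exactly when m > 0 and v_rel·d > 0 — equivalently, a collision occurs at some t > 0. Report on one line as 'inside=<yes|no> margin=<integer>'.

d = (-4, 16),  |d|² = 272;  R = 3+2 = 5,  c = 272−5² = 247
v_rel = (1, -2),  |v_rel|² = 5;  v_rel·d = (1)·(-4) + (-2)·(16) = -36
5·t² + 72·t + 247 = 0  ⇒  m = (-36)² − 5·247 = 61
m = 61 > 0,  v_rel·d = -36 < 0  ⇒  outside

inside=no margin=61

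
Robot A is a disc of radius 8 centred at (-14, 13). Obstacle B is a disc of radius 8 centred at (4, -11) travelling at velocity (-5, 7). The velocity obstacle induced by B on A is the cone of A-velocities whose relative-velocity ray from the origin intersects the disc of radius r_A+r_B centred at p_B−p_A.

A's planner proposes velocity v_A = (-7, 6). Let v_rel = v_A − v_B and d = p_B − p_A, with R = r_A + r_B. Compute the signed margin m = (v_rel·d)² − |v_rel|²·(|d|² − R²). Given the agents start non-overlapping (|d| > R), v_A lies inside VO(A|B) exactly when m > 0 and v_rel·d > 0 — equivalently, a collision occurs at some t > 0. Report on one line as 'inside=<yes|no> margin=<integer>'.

d = (18, -24),  |d|² = 900;  R = 8+8 = 16,  c = 900−16² = 644
v_rel = (-2, -1),  |v_rel|² = 5;  v_rel·d = (-2)·(18) + (-1)·(-24) = -12
5·t² + 24·t + 644 = 0  ⇒  m = (-12)² − 5·644 = -3076
m = -3076 < 0,  v_rel·d = -12 < 0  ⇒  outside

inside=no margin=-3076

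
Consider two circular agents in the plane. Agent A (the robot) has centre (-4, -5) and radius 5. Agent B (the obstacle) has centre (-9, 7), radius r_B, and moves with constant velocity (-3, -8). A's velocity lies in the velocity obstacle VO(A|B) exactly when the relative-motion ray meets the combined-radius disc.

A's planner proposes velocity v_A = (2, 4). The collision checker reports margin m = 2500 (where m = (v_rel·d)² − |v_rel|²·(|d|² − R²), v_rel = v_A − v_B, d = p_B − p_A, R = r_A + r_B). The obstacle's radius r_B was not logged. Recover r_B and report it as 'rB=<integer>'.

m = 2500
d = (-5, 12);  v_rel = (5, 12),  |v_rel|² = 169
v_rel×d = (5)·(12) − (12)·(-5) = 120
since m = R²·169 − 120²:  R² = (14400 + 2500) / 169 = 100
R = √100 = 10  ⇒  r_B = 10 − 5 = 5

rB=5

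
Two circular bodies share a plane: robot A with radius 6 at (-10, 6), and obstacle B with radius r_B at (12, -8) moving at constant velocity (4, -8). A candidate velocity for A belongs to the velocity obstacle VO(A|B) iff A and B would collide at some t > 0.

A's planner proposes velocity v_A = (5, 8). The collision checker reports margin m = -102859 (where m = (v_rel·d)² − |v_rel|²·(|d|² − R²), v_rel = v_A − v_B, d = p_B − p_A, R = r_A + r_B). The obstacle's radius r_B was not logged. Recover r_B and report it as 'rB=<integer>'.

m = -102859
d = (22, -14);  v_rel = (1, 16),  |v_rel|² = 257
v_rel×d = (1)·(-14) − (16)·(22) = -366
since m = R²·257 − (-366)²:  R² = (133956 + -102859) / 257 = 121
R = √121 = 11  ⇒  r_B = 11 − 6 = 5

rB=5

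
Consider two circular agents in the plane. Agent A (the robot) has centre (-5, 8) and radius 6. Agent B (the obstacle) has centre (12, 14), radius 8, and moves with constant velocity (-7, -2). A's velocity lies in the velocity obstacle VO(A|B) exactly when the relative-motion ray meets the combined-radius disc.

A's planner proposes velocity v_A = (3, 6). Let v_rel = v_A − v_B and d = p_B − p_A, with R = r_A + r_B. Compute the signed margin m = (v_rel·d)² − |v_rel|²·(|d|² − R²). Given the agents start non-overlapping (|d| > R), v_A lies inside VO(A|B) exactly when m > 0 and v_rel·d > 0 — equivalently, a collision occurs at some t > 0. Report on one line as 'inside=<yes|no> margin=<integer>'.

d = (17, 6),  |d|² = 325;  R = 6+8 = 14,  c = 325−14² = 129
v_rel = (10, 8),  |v_rel|² = 164;  v_rel·d = (10)·(17) + (8)·(6) = 218
164·t² − 436·t + 129 = 0  ⇒  m = 218² − 164·129 = 26368
m = 26368 > 0,  v_rel·d = 218 > 0  ⇒  inside

inside=yes margin=26368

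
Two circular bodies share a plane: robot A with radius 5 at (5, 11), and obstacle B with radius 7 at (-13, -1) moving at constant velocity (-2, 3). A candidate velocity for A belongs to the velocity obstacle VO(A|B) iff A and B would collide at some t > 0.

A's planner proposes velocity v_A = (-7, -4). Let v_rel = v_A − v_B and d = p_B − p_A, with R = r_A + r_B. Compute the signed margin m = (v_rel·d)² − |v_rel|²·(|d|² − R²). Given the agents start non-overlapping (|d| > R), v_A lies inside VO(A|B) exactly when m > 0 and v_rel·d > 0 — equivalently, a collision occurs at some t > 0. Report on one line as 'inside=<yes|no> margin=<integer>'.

d = (-18, -12),  |d|² = 468;  R = 5+7 = 12,  c = 468−12² = 324
v_rel = (-5, -7),  |v_rel|² = 74;  v_rel·d = (-5)·(-18) + (-7)·(-12) = 174
74·t² − 348·t + 324 = 0  ⇒  m = 174² − 74·324 = 6300
m = 6300 > 0,  v_rel·d = 174 > 0  ⇒  inside

inside=yes margin=6300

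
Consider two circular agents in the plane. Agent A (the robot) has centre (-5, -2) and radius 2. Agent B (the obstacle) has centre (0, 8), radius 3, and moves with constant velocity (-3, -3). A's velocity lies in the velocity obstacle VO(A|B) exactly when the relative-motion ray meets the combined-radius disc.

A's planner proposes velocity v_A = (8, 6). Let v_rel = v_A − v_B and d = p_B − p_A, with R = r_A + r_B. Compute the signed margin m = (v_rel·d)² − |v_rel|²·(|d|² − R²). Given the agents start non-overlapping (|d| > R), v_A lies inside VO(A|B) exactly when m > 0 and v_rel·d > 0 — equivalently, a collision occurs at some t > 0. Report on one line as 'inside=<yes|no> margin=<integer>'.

d = (5, 10),  |d|² = 125;  R = 2+3 = 5,  c = 125−5² = 100
v_rel = (11, 9),  |v_rel|² = 202;  v_rel·d = (11)·(5) + (9)·(10) = 145
202·t² − 290·t + 100 = 0  ⇒  m = 145² − 202·100 = 825
m = 825 > 0,  v_rel·d = 145 > 0  ⇒  inside

inside=yes margin=825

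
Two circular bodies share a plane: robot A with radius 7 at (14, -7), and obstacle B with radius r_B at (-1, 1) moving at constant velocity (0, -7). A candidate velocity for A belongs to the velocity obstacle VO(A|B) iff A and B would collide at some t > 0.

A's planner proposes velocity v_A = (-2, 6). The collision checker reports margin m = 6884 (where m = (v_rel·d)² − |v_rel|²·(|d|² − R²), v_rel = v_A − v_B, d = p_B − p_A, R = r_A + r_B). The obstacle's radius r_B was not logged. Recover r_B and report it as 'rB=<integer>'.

m = 6884
d = (-15, 8);  v_rel = (-2, 13),  |v_rel|² = 173
v_rel×d = (-2)·(8) − (13)·(-15) = 179
since m = R²·173 − 179²:  R² = (32041 + 6884) / 173 = 225
R = √225 = 15  ⇒  r_B = 15 − 7 = 8

rB=8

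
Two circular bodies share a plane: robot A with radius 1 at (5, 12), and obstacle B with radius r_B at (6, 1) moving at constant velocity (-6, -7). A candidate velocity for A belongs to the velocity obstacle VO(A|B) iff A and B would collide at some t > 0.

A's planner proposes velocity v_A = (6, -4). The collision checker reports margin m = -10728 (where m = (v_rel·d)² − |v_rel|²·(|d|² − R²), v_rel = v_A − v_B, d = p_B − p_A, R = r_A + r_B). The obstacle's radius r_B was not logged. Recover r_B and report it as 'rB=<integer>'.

m = -10728
d = (1, -11);  v_rel = (12, 3),  |v_rel|² = 153
v_rel×d = (12)·(-11) − (3)·(1) = -135
since m = R²·153 − (-135)²:  R² = (18225 + -10728) / 153 = 49
R = √49 = 7  ⇒  r_B = 7 − 1 = 6

rB=6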